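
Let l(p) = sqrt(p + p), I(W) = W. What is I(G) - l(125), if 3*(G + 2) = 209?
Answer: 203/3 - 5*sqrt(10) ≈ 51.855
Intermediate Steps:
G = 203/3 (G = -2 + (1/3)*209 = -2 + 209/3 = 203/3 ≈ 67.667)
l(p) = sqrt(2)*sqrt(p) (l(p) = sqrt(2*p) = sqrt(2)*sqrt(p))
I(G) - l(125) = 203/3 - sqrt(2)*sqrt(125) = 203/3 - sqrt(2)*5*sqrt(5) = 203/3 - 5*sqrt(10)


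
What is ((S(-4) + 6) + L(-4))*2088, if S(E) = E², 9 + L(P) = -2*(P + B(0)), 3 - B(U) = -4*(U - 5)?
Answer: 114840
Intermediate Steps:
B(U) = -17 + 4*U (B(U) = 3 - (-4)*(U - 5) = 3 - (-4)*(-5 + U) = 3 - (20 - 4*U) = 3 + (-20 + 4*U) = -17 + 4*U)
L(P) = 25 - 2*P (L(P) = -9 - 2*(P + (-17 + 4*0)) = -9 - 2*(P + (-17 + 0)) = -9 - 2*(P - 17) = -9 - 2*(-17 + P) = -9 + (34 - 2*P) = 25 - 2*P)
((S(-4) + 6) + L(-4))*2088 = (((-4)² + 6) + (25 - 2*(-4)))*2088 = ((16 + 6) + (25 + 8))*2088 = (22 + 33)*2088 = 55*2088 = 114840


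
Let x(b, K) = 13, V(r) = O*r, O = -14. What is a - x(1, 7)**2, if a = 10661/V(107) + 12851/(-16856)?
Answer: -319017949/1803592 ≈ -176.88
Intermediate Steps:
V(r) = -14*r
a = -14210901/1803592 (a = 10661/((-14*107)) + 12851/(-16856) = 10661/(-1498) + 12851*(-1/16856) = 10661*(-1/1498) - 12851/16856 = -1523/214 - 12851/16856 = -14210901/1803592 ≈ -7.8792)
a - x(1, 7)**2 = -14210901/1803592 - 1*13**2 = -14210901/1803592 - 1*169 = -14210901/1803592 - 169 = -319017949/1803592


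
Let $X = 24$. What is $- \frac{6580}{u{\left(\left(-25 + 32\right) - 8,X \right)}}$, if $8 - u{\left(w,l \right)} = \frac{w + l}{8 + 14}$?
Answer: $- \frac{144760}{153} \approx -946.14$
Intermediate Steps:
$u{\left(w,l \right)} = 8 - \frac{l}{22} - \frac{w}{22}$ ($u{\left(w,l \right)} = 8 - \frac{w + l}{8 + 14} = 8 - \frac{l + w}{22} = 8 - \left(l + w\right) \frac{1}{22} = 8 - \left(\frac{l}{22} + \frac{w}{22}\right) = 8 - \frac{l}{22} - \frac{w}{22}$)
$- \frac{6580}{u{\left(\left(-25 + 32\right) - 8,X \right)}} = - \frac{6580}{8 - \frac{12}{11} - \frac{\left(-25 + 32\right) - 8}{22}} = - \frac{6580}{8 - \frac{12}{11} - \frac{7 - 8}{22}} = - \frac{6580}{8 - \frac{12}{11} - - \frac{1}{22}} = - \frac{6580}{8 - \frac{12}{11} + \frac{1}{22}} = - \frac{6580}{\frac{153}{22}} = \left(-6580\right) \frac{22}{153} = - \frac{144760}{153}$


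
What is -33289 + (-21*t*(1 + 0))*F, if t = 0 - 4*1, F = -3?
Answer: -33541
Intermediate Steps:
t = -4 (t = 0 - 4 = -4)
-33289 + (-21*t*(1 + 0))*F = -33289 - (-84)*(1 + 0)*(-3) = -33289 - (-84)*(-3) = -33289 - 21*(-4)*(-3) = -33289 + 84*(-3) = -33289 - 252 = -33541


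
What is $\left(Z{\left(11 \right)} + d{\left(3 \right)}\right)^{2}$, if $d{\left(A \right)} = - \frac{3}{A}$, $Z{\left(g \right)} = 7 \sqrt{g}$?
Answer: $540 - 14 \sqrt{11} \approx 493.57$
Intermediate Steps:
$\left(Z{\left(11 \right)} + d{\left(3 \right)}\right)^{2} = \left(7 \sqrt{11} - \frac{3}{3}\right)^{2} = \left(7 \sqrt{11} - 1\right)^{2} = \left(-1 + 7 \sqrt{11}\right)^{2}$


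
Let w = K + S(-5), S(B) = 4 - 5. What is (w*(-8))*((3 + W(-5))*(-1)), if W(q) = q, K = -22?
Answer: 368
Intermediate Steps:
S(B) = -1
w = -23 (w = -22 - 1 = -23)
(w*(-8))*((3 + W(-5))*(-1)) = (-23*(-8))*((3 - 5)*(-1)) = 184*(-2*(-1)) = 184*2 = 368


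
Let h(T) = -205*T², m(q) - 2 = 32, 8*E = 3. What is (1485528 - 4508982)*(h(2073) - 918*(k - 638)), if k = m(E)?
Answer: 2661842773058742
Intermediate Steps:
E = 3/8 (E = (⅛)*3 = 3/8 ≈ 0.37500)
m(q) = 34 (m(q) = 2 + 32 = 34)
k = 34
(1485528 - 4508982)*(h(2073) - 918*(k - 638)) = (1485528 - 4508982)*(-205*2073² - 918*(34 - 638)) = -3023454*(-205*4297329 - 918*(-604)) = -3023454*(-880952445 + 554472) = -3023454*(-880397973) = 2661842773058742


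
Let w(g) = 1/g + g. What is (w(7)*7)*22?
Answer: 1100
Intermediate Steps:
w(g) = g + 1/g
(w(7)*7)*22 = ((7 + 1/7)*7)*22 = ((7 + ⅐)*7)*22 = ((50/7)*7)*22 = 50*22 = 1100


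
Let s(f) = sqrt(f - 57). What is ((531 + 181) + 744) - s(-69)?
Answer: 1456 - 3*I*sqrt(14) ≈ 1456.0 - 11.225*I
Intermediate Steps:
s(f) = sqrt(-57 + f)
((531 + 181) + 744) - s(-69) = ((531 + 181) + 744) - sqrt(-57 - 69) = (712 + 744) - sqrt(-126) = 1456 - 3*I*sqrt(14)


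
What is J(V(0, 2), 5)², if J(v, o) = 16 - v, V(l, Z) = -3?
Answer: 361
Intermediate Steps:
J(V(0, 2), 5)² = (16 - 1*(-3))² = (16 + 3)² = 19² = 361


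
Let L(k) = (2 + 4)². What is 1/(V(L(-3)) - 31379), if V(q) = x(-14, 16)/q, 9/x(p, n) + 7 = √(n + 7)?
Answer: -13053692/409612679881 + 4*√23/409612679881 ≈ -3.1868e-5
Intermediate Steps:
x(p, n) = 9/(-7 + √(7 + n)) (x(p, n) = 9/(-7 + √(n + 7)) = 9/(-7 + √(7 + n)))
L(k) = 36 (L(k) = 6² = 36)
V(q) = 9/(q*(-7 + √23)) (V(q) = (9/(-7 + √(7 + 16)))/q = (9/(-7 + √23))/q = 9/(q*(-7 + √23)))
1/(V(L(-3)) - 31379) = 1/(9/(36*(-7 + √23)) - 31379) = 1/(9*(1/36)/(-7 + √23) - 31379) = 1/(1/(4*(-7 + √23)) - 31379) = 1/(-31379 + 1/(4*(-7 + √23)))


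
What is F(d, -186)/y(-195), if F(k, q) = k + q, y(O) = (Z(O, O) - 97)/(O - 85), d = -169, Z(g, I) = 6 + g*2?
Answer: -99400/481 ≈ -206.65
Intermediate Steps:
Z(g, I) = 6 + 2*g
y(O) = (-91 + 2*O)/(-85 + O) (y(O) = ((6 + 2*O) - 97)/(O - 85) = (-91 + 2*O)/(-85 + O))
F(d, -186)/y(-195) = (-169 - 186)/(((-91 + 2*(-195))/(-85 - 195))) = -355*(-280/(-91 - 390)) = -355/((-1/280*(-481))) = -355/481/280 = -355*280/481 = -99400/481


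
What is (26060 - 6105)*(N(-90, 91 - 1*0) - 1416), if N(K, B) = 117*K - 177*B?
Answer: -559797615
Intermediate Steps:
N(K, B) = -177*B + 117*K
(26060 - 6105)*(N(-90, 91 - 1*0) - 1416) = (26060 - 6105)*((-177*(91 - 1*0) + 117*(-90)) - 1416) = 19955*((-177*(91 + 0) - 10530) - 1416) = 19955*((-177*91 - 10530) - 1416) = 19955*((-16107 - 10530) - 1416) = 19955*(-26637 - 1416) = 19955*(-28053) = -559797615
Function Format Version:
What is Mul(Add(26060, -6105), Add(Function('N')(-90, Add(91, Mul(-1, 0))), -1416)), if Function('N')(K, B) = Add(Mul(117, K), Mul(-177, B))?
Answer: -559797615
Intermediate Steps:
Function('N')(K, B) = Add(Mul(-177, B), Mul(117, K))
Mul(Add(26060, -6105), Add(Function('N')(-90, Add(91, Mul(-1, 0))), -1416)) = Mul(Add(26060, -6105), Add(Add(Mul(-177, Add(91, Mul(-1, 0))), Mul(117, -90)), -1416)) = Mul(19955, Add(Add(Mul(-177, Add(91, 0)), -10530), -1416)) = Mul(19955, Add(Add(Mul(-177, 91), -10530), -1416)) = Mul(19955, Add(Add(-16107, -10530), -1416)) = Mul(19955, Add(-26637, -1416)) = Mul(19955, -28053) = -559797615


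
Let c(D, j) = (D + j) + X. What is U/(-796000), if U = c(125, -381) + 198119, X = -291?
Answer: -49393/199000 ≈ -0.24821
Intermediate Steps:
c(D, j) = -291 + D + j (c(D, j) = (D + j) - 291 = -291 + D + j)
U = 197572 (U = (-291 + 125 - 381) + 198119 = -547 + 198119 = 197572)
U/(-796000) = 197572/(-796000) = 197572*(-1/796000) = -49393/199000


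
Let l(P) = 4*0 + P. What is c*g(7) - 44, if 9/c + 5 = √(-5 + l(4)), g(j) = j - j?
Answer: -44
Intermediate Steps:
l(P) = P (l(P) = 0 + P = P)
g(j) = 0
c = 9*(-5 - I)/26 (c = 9/(-5 + √(-5 + 4)) = 9/(-5 + √(-1)) = 9/(-5 + I) = 9*((-5 - I)/26) = 9*(-5 - I)/26 ≈ -1.7308 - 0.34615*I)
c*g(7) - 44 = (-45/26 - 9*I/26)*0 - 44 = 0 - 44 = -44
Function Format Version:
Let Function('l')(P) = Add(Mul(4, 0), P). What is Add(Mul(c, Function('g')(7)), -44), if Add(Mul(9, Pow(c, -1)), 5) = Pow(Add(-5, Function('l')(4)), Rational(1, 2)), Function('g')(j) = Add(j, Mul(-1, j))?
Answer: -44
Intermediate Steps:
Function('l')(P) = P (Function('l')(P) = Add(0, P) = P)
Function('g')(j) = 0
c = Mul(Rational(9, 26), Add(-5, Mul(-1, I))) (c = Mul(9, Pow(Add(-5, Pow(Add(-5, 4), Rational(1, 2))), -1)) = Mul(9, Pow(Add(-5, Pow(-1, Rational(1, 2))), -1)) = Mul(9, Pow(Add(-5, I), -1)) = Mul(9, Mul(Rational(1, 26), Add(-5, Mul(-1, I)))) = Mul(Rational(9, 26), Add(-5, Mul(-1, I))) ≈ Add(-1.7308, Mul(-0.34615, I)))
Add(Mul(c, Function('g')(7)), -44) = Add(Mul(Add(Rational(-45, 26), Mul(Rational(-9, 26), I)), 0), -44) = Add(0, -44) = -44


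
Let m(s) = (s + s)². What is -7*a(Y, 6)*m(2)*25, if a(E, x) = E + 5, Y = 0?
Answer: -14000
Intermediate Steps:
a(E, x) = 5 + E
m(s) = 4*s² (m(s) = (2*s)² = 4*s²)
-7*a(Y, 6)*m(2)*25 = -7*(5 + 0)*(4*2²)*25 = -7*5*(4*4)*25 = -7*5*16*25 = -560*25 = -7*2000 = -14000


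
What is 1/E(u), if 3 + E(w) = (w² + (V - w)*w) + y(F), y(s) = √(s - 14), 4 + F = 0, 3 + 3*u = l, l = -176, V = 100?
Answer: -53727/320732443 - 27*I*√2/320732443 ≈ -0.00016751 - 1.1905e-7*I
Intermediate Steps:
u = -179/3 (u = -1 + (⅓)*(-176) = -1 - 176/3 = -179/3 ≈ -59.667)
F = -4 (F = -4 + 0 = -4)
y(s) = √(-14 + s)
E(w) = -3 + w² + w*(100 - w) + 3*I*√2 (E(w) = -3 + ((w² + (100 - w)*w) + √(-14 - 4)) = -3 + ((w² + w*(100 - w)) + √(-18)) = -3 + ((w² + w*(100 - w)) + 3*I*√2) = -3 + (w² + w*(100 - w) + 3*I*√2) = -3 + w² + w*(100 - w) + 3*I*√2)
1/E(u) = 1/(-3 + 100*(-179/3) + 3*I*√2) = 1/(-3 - 17900/3 + 3*I*√2) = 1/(-17909/3 + 3*I*√2)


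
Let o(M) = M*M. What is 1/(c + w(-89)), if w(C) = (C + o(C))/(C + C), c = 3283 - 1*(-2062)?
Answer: 1/5301 ≈ 0.00018864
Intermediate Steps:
o(M) = M**2
c = 5345 (c = 3283 + 2062 = 5345)
w(C) = (C + C**2)/(2*C) (w(C) = (C + C**2)/(C + C) = (C + C**2)/((2*C)) = (C + C**2)*(1/(2*C)) = (C + C**2)/(2*C))
1/(c + w(-89)) = 1/(5345 + (1/2 + (1/2)*(-89))) = 1/(5345 + (1/2 - 89/2)) = 1/(5345 - 44) = 1/5301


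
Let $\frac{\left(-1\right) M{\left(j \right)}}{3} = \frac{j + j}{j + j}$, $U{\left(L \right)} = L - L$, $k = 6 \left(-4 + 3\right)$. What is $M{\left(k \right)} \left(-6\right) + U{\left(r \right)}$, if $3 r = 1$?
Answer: $18$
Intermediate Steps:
$k = -6$ ($k = 6 \left(-1\right) = -6$)
$r = \frac{1}{3}$ ($r = \frac{1}{3} \cdot 1 = \frac{1}{3} \approx 0.33333$)
$U{\left(L \right)} = 0$
$M{\left(j \right)} = -3$ ($M{\left(j \right)} = - 3 \frac{j + j}{j + j} = - 3 \frac{2 j}{2 j} = - 3 \cdot 2 j \frac{1}{2 j} = \left(-3\right) 1 = -3$)
$M{\left(k \right)} \left(-6\right) + U{\left(r \right)} = \left(-3\right) \left(-6\right) + 0 = 18 + 0 = 18$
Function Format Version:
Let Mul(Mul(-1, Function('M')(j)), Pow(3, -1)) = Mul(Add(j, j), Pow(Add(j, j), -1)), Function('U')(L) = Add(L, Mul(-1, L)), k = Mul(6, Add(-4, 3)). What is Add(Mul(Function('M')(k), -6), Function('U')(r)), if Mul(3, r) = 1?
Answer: 18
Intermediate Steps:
k = -6 (k = Mul(6, -1) = -6)
r = Rational(1, 3) (r = Mul(Rational(1, 3), 1) = Rational(1, 3) ≈ 0.33333)
Function('U')(L) = 0
Function('M')(j) = -3 (Function('M')(j) = Mul(-3, Mul(Add(j, j), Pow(Add(j, j), -1))) = Mul(-3, Mul(Mul(2, j), Pow(Mul(2, j), -1))) = Mul(-3, Mul(Mul(2, j), Mul(Rational(1, 2), Pow(j, -1)))) = Mul(-3, 1) = -3)
Add(Mul(Function('M')(k), -6), Function('U')(r)) = Add(Mul(-3, -6), 0) = Add(18, 0) = 18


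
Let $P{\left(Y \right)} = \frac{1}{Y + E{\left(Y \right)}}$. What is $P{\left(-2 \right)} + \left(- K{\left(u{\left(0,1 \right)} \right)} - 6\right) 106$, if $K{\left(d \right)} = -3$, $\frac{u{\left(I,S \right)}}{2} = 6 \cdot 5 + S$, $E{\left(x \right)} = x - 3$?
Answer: $- \frac{2227}{7} \approx -318.14$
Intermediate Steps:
$E{\left(x \right)} = -3 + x$
$u{\left(I,S \right)} = 60 + 2 S$ ($u{\left(I,S \right)} = 2 \left(6 \cdot 5 + S\right) = 2 \left(30 + S\right) = 60 + 2 S$)
$P{\left(Y \right)} = \frac{1}{-3 + 2 Y}$ ($P{\left(Y \right)} = \frac{1}{Y + \left(-3 + Y\right)} = \frac{1}{-3 + 2 Y}$)
$P{\left(-2 \right)} + \left(- K{\left(u{\left(0,1 \right)} \right)} - 6\right) 106 = \frac{1}{-3 + 2 \left(-2\right)} + \left(\left(-1\right) \left(-3\right) - 6\right) 106 = \frac{1}{-3 - 4} + \left(3 - 6\right) 106 = \frac{1}{-7} - 318 = - \frac{1}{7} - 318 = - \frac{2227}{7}$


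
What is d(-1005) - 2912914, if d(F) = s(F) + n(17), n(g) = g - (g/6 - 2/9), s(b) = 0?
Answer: -52432193/18 ≈ -2.9129e+6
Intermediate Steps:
n(g) = 2/9 + 5*g/6 (n(g) = g - (g*(⅙) - 2*⅑) = g - (g/6 - 2/9) = g - (-2/9 + g/6) = g + (2/9 - g/6) = 2/9 + 5*g/6)
d(F) = 259/18 (d(F) = 0 + (2/9 + (⅚)*17) = 0 + (2/9 + 85/6) = 0 + 259/18 = 259/18)
d(-1005) - 2912914 = 259/18 - 2912914 = -52432193/18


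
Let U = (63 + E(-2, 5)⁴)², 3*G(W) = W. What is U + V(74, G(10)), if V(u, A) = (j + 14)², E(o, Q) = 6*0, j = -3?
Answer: 4090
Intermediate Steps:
G(W) = W/3
E(o, Q) = 0
V(u, A) = 121 (V(u, A) = (-3 + 14)² = 11² = 121)
U = 3969 (U = (63 + 0⁴)² = (63 + 0)² = 63² = 3969)
U + V(74, G(10)) = 3969 + 121 = 4090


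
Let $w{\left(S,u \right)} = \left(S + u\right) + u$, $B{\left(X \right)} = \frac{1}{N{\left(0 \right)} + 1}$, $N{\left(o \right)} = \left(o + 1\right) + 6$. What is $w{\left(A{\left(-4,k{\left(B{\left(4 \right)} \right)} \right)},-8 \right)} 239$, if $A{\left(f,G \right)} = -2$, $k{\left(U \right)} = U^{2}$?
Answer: $-4302$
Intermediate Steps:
$N{\left(o \right)} = 7 + o$ ($N{\left(o \right)} = \left(1 + o\right) + 6 = 7 + o$)
$B{\left(X \right)} = \frac{1}{8}$ ($B{\left(X \right)} = \frac{1}{\left(7 + 0\right) + 1} = \frac{1}{7 + 1} = \frac{1}{8}$)
$w{\left(S,u \right)} = S + 2 u$
$w{\left(A{\left(-4,k{\left(B{\left(4 \right)} \right)} \right)},-8 \right)} 239 = \left(-2 + 2 \left(-8\right)\right) 239 = \left(-2 - 16\right) 239 = \left(-18\right) 239 = -4302$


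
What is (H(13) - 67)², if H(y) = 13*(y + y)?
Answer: 73441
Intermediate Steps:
H(y) = 26*y (H(y) = 13*(2*y) = 26*y)
(H(13) - 67)² = (26*13 - 67)² = (338 - 67)² = 271² = 73441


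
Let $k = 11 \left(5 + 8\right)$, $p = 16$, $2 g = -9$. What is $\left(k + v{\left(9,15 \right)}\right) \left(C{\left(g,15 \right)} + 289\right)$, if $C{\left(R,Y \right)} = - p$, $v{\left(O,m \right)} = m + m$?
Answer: $47229$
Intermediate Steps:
$v{\left(O,m \right)} = 2 m$
$g = - \frac{9}{2}$ ($g = \frac{1}{2} \left(-9\right) = - \frac{9}{2} \approx -4.5$)
$k = 143$ ($k = 11 \cdot 13 = 143$)
$C{\left(R,Y \right)} = -16$ ($C{\left(R,Y \right)} = \left(-1\right) 16 = -16$)
$\left(k + v{\left(9,15 \right)}\right) \left(C{\left(g,15 \right)} + 289\right) = \left(143 + 2 \cdot 15\right) \left(-16 + 289\right) = \left(143 + 30\right) 273 = 173 \cdot 273 = 47229$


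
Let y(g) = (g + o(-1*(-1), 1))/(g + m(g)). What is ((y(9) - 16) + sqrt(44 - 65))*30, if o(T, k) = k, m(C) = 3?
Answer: -455 + 30*I*sqrt(21) ≈ -455.0 + 137.48*I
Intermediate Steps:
y(g) = (1 + g)/(3 + g) (y(g) = (g + 1)/(g + 3) = (1 + g)/(3 + g))
((y(9) - 16) + sqrt(44 - 65))*30 = (((1 + 9)/(3 + 9) - 16) + sqrt(44 - 65))*30 = ((10/12 - 16) + sqrt(-21))*30 = (((1/12)*10 - 16) + I*sqrt(21))*30 = ((5/6 - 16) + I*sqrt(21))*30 = (-91/6 + I*sqrt(21))*30 = -455 + 30*I*sqrt(21)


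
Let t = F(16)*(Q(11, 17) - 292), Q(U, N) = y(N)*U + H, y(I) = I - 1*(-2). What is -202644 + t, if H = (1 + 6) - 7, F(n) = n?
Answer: -203972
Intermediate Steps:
y(I) = 2 + I (y(I) = I + 2 = 2 + I)
H = 0 (H = 7 - 7 = 0)
Q(U, N) = U*(2 + N) (Q(U, N) = (2 + N)*U + 0 = U*(2 + N) + 0 = U*(2 + N))
t = -1328 (t = 16*(11*(2 + 17) - 292) = 16*(11*19 - 292) = 16*(209 - 292) = 16*(-83) = -1328)
-202644 + t = -202644 - 1328 = -203972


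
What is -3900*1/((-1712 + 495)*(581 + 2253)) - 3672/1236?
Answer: -40576368/13663259 ≈ -2.9697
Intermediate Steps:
-3900*1/((-1712 + 495)*(581 + 2253)) - 3672/1236 = -3900/(2834*(-1217)) - 3672*1/1236 = -3900/(-3448978) - 306/103 = -3900*(-1/3448978) - 306/103 = 150/132653 - 306/103 = -40576368/13663259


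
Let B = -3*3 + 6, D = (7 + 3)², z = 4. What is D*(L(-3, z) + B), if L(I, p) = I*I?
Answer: 600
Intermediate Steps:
L(I, p) = I²
D = 100 (D = 10² = 100)
B = -3 (B = -9 + 6 = -3)
D*(L(-3, z) + B) = 100*((-3)² - 3) = 100*(9 - 3) = 100*6 = 600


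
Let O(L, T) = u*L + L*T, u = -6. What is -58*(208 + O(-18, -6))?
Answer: -24592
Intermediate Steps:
O(L, T) = -6*L + L*T
-58*(208 + O(-18, -6)) = -58*(208 - 18*(-6 - 6)) = -58*(208 - 18*(-12)) = -58*(208 + 216) = -58*424 = -24592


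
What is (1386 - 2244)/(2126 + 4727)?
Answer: -78/623 ≈ -0.12520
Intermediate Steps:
(1386 - 2244)/(2126 + 4727) = -858/6853 = -858*1/6853 = -78/623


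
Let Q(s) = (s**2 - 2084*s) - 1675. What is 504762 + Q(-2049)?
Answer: 8971604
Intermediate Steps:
Q(s) = -1675 + s**2 - 2084*s
504762 + Q(-2049) = 504762 + (-1675 + (-2049)**2 - 2084*(-2049)) = 504762 + (-1675 + 4198401 + 4270116) = 504762 + 8466842 = 8971604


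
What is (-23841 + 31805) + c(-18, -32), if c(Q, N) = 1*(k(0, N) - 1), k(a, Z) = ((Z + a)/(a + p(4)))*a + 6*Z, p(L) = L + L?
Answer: 7771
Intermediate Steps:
p(L) = 2*L
k(a, Z) = 6*Z + a*(Z + a)/(8 + a) (k(a, Z) = ((Z + a)/(a + 2*4))*a + 6*Z = ((Z + a)/(a + 8))*a + 6*Z = ((Z + a)/(8 + a))*a + 6*Z = a*(Z + a)/(8 + a) + 6*Z = 6*Z + a*(Z + a)/(8 + a))
c(Q, N) = -1 + 6*N (c(Q, N) = 1*((0**2 + 48*N + 7*N*0)/(8 + 0) - 1) = 1*((0 + 48*N + 0)/8 - 1) = 1*((48*N)/8 - 1) = 1*(6*N - 1) = 1*(-1 + 6*N) = -1 + 6*N)
(-23841 + 31805) + c(-18, -32) = (-23841 + 31805) + (-1 + 6*(-32)) = 7964 + (-1 - 192) = 7964 - 193 = 7771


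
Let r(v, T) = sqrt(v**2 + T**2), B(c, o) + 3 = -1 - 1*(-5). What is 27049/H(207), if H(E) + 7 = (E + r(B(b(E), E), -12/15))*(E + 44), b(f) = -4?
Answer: 35129888750/67467479459 - 33946495*sqrt(41)/67467479459 ≈ 0.51747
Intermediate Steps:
B(c, o) = 1 (B(c, o) = -3 + (-1 - 1*(-5)) = -3 + (-1 + 5) = -3 + 4 = 1)
r(v, T) = sqrt(T**2 + v**2)
H(E) = -7 + (44 + E)*(E + sqrt(41)/5) (H(E) = -7 + (E + sqrt((-12/15)**2 + 1**2))*(E + 44) = -7 + (E + sqrt((-12*1/15)**2 + 1))*(44 + E) = -7 + (E + sqrt((-4/5)**2 + 1))*(44 + E) = -7 + (E + sqrt(16/25 + 1))*(44 + E) = -7 + (E + sqrt(41/25))*(44 + E) = -7 + (E + sqrt(41)/5)*(44 + E) = -7 + (44 + E)*(E + sqrt(41)/5))
27049/H(207) = 27049/(-7 + 207**2 + 44*207 + 44*sqrt(41)/5 + (1/5)*207*sqrt(41)) = 27049/(-7 + 42849 + 9108 + 44*sqrt(41)/5 + 207*sqrt(41)/5) = 27049/(51950 + 251*sqrt(41)/5)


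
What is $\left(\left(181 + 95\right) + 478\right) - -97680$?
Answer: $98434$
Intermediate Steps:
$\left(\left(181 + 95\right) + 478\right) - -97680 = \left(276 + 478\right) + 97680 = 754 + 97680 = 98434$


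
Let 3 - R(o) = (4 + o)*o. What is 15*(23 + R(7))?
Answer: -765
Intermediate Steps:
R(o) = 3 - o*(4 + o) (R(o) = 3 - (4 + o)*o = 3 - o*(4 + o))
15*(23 + R(7)) = 15*(23 + (3 - 1*7² - 4*7)) = 15*(23 + (3 - 1*49 - 28)) = 15*(23 + (3 - 49 - 28)) = 15*(23 - 74) = 15*(-51) = -765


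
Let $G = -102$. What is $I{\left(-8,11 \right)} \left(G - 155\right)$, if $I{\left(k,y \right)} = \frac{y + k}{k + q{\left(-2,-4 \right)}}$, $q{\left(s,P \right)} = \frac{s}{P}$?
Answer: $\frac{514}{5} \approx 102.8$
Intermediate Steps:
$I{\left(k,y \right)} = \frac{k + y}{\frac{1}{2} + k}$ ($I{\left(k,y \right)} = \frac{y + k}{k - \frac{2}{-4}} = \frac{k + y}{k - - \frac{1}{2}} = \frac{k + y}{k + \frac{1}{2}} = \frac{k + y}{\frac{1}{2} + k}$)
$I{\left(-8,11 \right)} \left(G - 155\right) = \frac{2 \left(-8 + 11\right)}{1 + 2 \left(-8\right)} \left(-102 - 155\right) = 2 \frac{1}{1 - 16} \cdot 3 \left(-257\right) = 2 \frac{1}{-15} \cdot 3 \left(-257\right) = 2 \left(- \frac{1}{15}\right) 3 \left(-257\right) = \left(- \frac{2}{5}\right) \left(-257\right) = \frac{514}{5}$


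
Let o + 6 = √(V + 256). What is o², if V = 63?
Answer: (6 - √319)² ≈ 140.67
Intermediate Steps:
o = -6 + √319 (o = -6 + √(63 + 256) = -6 + √319 ≈ 11.861)
o² = (-6 + √319)²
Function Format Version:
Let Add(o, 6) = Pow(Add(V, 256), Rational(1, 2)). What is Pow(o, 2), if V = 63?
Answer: Pow(Add(6, Mul(-1, Pow(319, Rational(1, 2)))), 2) ≈ 140.67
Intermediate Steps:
o = Add(-6, Pow(319, Rational(1, 2))) (o = Add(-6, Pow(Add(63, 256), Rational(1, 2))) = Add(-6, Pow(319, Rational(1, 2))) ≈ 11.861)
Pow(o, 2) = Pow(Add(-6, Pow(319, Rational(1, 2))), 2)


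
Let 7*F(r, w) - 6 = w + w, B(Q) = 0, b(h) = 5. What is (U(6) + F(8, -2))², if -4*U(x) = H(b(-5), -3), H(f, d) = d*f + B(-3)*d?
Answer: 12769/784 ≈ 16.287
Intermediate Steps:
H(f, d) = d*f (H(f, d) = d*f + 0*d = d*f + 0 = d*f)
F(r, w) = 6/7 + 2*w/7 (F(r, w) = 6/7 + (w + w)/7 = 6/7 + (2*w)/7 = 6/7 + 2*w/7)
U(x) = 15/4 (U(x) = -(-3)*5/4 = -¼*(-15) = 15/4)
(U(6) + F(8, -2))² = (15/4 + (6/7 + (2/7)*(-2)))² = (15/4 + (6/7 - 4/7))² = (15/4 + 2/7)² = (113/28)² = 12769/784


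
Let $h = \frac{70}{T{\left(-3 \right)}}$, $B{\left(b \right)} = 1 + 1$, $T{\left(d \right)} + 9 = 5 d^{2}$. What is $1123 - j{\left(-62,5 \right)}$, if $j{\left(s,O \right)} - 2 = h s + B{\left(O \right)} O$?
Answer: $\frac{11084}{9} \approx 1231.6$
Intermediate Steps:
$T{\left(d \right)} = -9 + 5 d^{2}$
$B{\left(b \right)} = 2$
$h = \frac{35}{18}$ ($h = \frac{70}{-9 + 5 \left(-3\right)^{2}} = \frac{70}{-9 + 5 \cdot 9} = \frac{70}{-9 + 45} = \frac{70}{36} = 70 \cdot \frac{1}{36} = \frac{35}{18} \approx 1.9444$)
$j{\left(s,O \right)} = 2 + 2 O + \frac{35 s}{18}$ ($j{\left(s,O \right)} = 2 + \left(\frac{35 s}{18} + 2 O\right) = 2 + \left(2 O + \frac{35 s}{18}\right) = 2 + 2 O + \frac{35 s}{18}$)
$1123 - j{\left(-62,5 \right)} = 1123 - \left(2 + 2 \cdot 5 + \frac{35}{18} \left(-62\right)\right) = 1123 - \left(2 + 10 - \frac{1085}{9}\right) = 1123 - - \frac{977}{9} = 1123 + \frac{977}{9} = \frac{11084}{9}$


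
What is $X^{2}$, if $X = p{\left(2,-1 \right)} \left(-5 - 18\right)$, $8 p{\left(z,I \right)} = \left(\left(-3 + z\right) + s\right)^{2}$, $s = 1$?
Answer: $0$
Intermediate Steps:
$p{\left(z,I \right)} = \frac{\left(-2 + z\right)^{2}}{8}$ ($p{\left(z,I \right)} = \frac{\left(\left(-3 + z\right) + 1\right)^{2}}{8} = \frac{\left(-2 + z\right)^{2}}{8}$)
$X = 0$ ($X = \frac{\left(-2 + 2\right)^{2}}{8} \left(-5 - 18\right) = \frac{0^{2}}{8} \left(-23\right) = \frac{1}{8} \cdot 0 \left(-23\right) = 0 \left(-23\right) = 0$)
$X^{2} = 0^{2} = 0$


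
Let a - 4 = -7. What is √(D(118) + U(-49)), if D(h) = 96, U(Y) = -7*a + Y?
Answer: 2*√17 ≈ 8.2462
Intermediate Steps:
a = -3 (a = 4 - 7 = -3)
U(Y) = 21 + Y (U(Y) = -7*(-3) + Y = 21 + Y)
√(D(118) + U(-49)) = √(96 + (21 - 49)) = √(96 - 28) = √68 = 2*√17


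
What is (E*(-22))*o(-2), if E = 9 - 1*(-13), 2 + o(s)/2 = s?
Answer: 3872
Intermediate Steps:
o(s) = -4 + 2*s
E = 22 (E = 9 + 13 = 22)
(E*(-22))*o(-2) = (22*(-22))*(-4 + 2*(-2)) = -484*(-4 - 4) = -484*(-8) = 3872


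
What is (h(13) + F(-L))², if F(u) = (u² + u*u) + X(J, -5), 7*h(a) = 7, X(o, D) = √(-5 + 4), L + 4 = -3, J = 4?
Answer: (99 + I)² ≈ 9800.0 + 198.0*I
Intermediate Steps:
L = -7 (L = -4 - 3 = -7)
X(o, D) = I (X(o, D) = √(-1) = I)
h(a) = 1 (h(a) = (⅐)*7 = 1)
F(u) = I + 2*u² (F(u) = (u² + u*u) + I = (u² + u²) + I = 2*u² + I = I + 2*u²)
(h(13) + F(-L))² = (1 + (I + 2*(-1*(-7))²))² = (1 + (I + 2*7²))² = (1 + (I + 2*49))² = (1 + (I + 98))² = (1 + (98 + I))² = (99 + I)²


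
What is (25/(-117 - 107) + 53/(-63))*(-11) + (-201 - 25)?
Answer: -434485/2016 ≈ -215.52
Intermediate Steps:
(25/(-117 - 107) + 53/(-63))*(-11) + (-201 - 25) = (25/(-224) + 53*(-1/63))*(-11) - 226 = (25*(-1/224) - 53/63)*(-11) - 226 = (-25/224 - 53/63)*(-11) - 226 = -1921/2016*(-11) - 226 = 21131/2016 - 226 = -434485/2016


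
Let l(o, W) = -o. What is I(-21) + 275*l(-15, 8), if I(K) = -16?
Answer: 4109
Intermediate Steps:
I(-21) + 275*l(-15, 8) = -16 + 275*(-1*(-15)) = -16 + 275*15 = -16 + 4125 = 4109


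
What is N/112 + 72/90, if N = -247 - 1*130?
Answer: -1437/560 ≈ -2.5661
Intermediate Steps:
N = -377 (N = -247 - 130 = -377)
N/112 + 72/90 = -377/112 + 72/90 = -377*1/112 + 72*(1/90) = -377/112 + ⅘ = -1437/560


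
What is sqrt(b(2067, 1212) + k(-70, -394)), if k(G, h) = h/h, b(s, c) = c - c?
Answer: 1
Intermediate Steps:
b(s, c) = 0
k(G, h) = 1
sqrt(b(2067, 1212) + k(-70, -394)) = sqrt(0 + 1) = sqrt(1) = 1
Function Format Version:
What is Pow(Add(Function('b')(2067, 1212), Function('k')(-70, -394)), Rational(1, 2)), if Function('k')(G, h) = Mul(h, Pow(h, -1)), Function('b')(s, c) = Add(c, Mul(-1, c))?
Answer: 1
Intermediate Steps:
Function('b')(s, c) = 0
Function('k')(G, h) = 1
Pow(Add(Function('b')(2067, 1212), Function('k')(-70, -394)), Rational(1, 2)) = Pow(Add(0, 1), Rational(1, 2)) = Pow(1, Rational(1, 2)) = 1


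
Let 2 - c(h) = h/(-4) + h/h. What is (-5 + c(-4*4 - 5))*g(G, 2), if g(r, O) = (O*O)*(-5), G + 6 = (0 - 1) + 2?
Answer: 185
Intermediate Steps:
G = -5 (G = -6 + ((0 - 1) + 2) = -6 + (-1 + 2) = -6 + 1 = -5)
g(r, O) = -5*O² (g(r, O) = O²*(-5) = -5*O²)
c(h) = 1 + h/4 (c(h) = 2 - (h/(-4) + h/h) = 2 - (h*(-¼) + 1) = 2 - (-h/4 + 1) = 2 - (1 - h/4) = 2 + (-1 + h/4) = 1 + h/4)
(-5 + c(-4*4 - 5))*g(G, 2) = (-5 + (1 + (-4*4 - 5)/4))*(-5*2²) = (-5 + (1 + (-16 - 5)/4))*(-5*4) = (-5 + (1 + (¼)*(-21)))*(-20) = (-5 + (1 - 21/4))*(-20) = (-5 - 17/4)*(-20) = -37/4*(-20) = 185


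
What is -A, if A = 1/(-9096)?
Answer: 1/9096 ≈ 0.00010994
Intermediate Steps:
A = -1/9096 ≈ -0.00010994
-A = -1*(-1/9096) = 1/9096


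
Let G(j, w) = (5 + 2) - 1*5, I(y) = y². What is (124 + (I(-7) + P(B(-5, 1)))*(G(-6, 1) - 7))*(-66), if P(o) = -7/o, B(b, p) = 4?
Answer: 14817/2 ≈ 7408.5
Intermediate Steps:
G(j, w) = 2 (G(j, w) = 7 - 5 = 2)
(124 + (I(-7) + P(B(-5, 1)))*(G(-6, 1) - 7))*(-66) = (124 + ((-7)² - 7/4)*(2 - 7))*(-66) = (124 + (49 - 7*¼)*(-5))*(-66) = (124 + (49 - 7/4)*(-5))*(-66) = (124 + (189/4)*(-5))*(-66) = (124 - 945/4)*(-66) = -449/4*(-66) = 14817/2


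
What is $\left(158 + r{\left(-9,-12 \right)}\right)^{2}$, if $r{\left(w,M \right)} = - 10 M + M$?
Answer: $70756$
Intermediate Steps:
$r{\left(w,M \right)} = - 9 M$
$\left(158 + r{\left(-9,-12 \right)}\right)^{2} = \left(158 - -108\right)^{2} = \left(158 + 108\right)^{2} = 266^{2} = 70756$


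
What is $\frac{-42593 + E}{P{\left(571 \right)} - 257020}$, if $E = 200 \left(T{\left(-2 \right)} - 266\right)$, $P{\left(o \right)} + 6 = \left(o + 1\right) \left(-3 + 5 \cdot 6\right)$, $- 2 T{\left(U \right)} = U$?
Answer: $\frac{95593}{241582} \approx 0.3957$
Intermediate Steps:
$T{\left(U \right)} = - \frac{U}{2}$
$P{\left(o \right)} = 21 + 27 o$ ($P{\left(o \right)} = -6 + \left(o + 1\right) \left(-3 + 5 \cdot 6\right) = -6 + \left(1 + o\right) \left(-3 + 30\right) = -6 + \left(1 + o\right) 27 = -6 + \left(27 + 27 o\right) = 21 + 27 o$)
$E = -53000$ ($E = 200 \left(\left(- \frac{1}{2}\right) \left(-2\right) - 266\right) = 200 \left(1 - 266\right) = 200 \left(-265\right) = -53000$)
$\frac{-42593 + E}{P{\left(571 \right)} - 257020} = \frac{-42593 - 53000}{\left(21 + 27 \cdot 571\right) - 257020} = - \frac{95593}{\left(21 + 15417\right) - 257020} = - \frac{95593}{15438 - 257020} = - \frac{95593}{-241582} = \left(-95593\right) \left(- \frac{1}{241582}\right) = \frac{95593}{241582}$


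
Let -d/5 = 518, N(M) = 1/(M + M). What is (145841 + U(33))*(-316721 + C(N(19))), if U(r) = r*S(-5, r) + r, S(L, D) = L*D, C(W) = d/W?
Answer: -58297835489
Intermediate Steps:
N(M) = 1/(2*M)
d = -2590 (d = -5*518 = -2590)
C(W) = -2590/W
S(L, D) = D*L
U(r) = r - 5*r² (U(r) = r*(r*(-5)) + r = r*(-5*r) + r = -5*r² + r = r - 5*r²)
(145841 + U(33))*(-316721 + C(N(19))) = (145841 + 33*(1 - 5*33))*(-316721 - 2590/((½)/19)) = (145841 + 33*(1 - 165))*(-316721 - 2590/((½)*(1/19))) = (145841 + 33*(-164))*(-316721 - 2590/1/38) = (145841 - 5412)*(-316721 - 2590*38) = 140429*(-316721 - 98420) = 140429*(-415141) = -58297835489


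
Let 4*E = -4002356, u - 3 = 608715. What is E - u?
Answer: -1609307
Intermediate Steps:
u = 608718 (u = 3 + 608715 = 608718)
E = -1000589 (E = (1/4)*(-4002356) = -1000589)
E - u = -1000589 - 1*608718 = -1000589 - 608718 = -1609307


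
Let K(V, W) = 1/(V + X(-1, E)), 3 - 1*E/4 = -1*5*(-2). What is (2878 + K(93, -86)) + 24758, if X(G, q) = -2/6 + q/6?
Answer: 2431969/88 ≈ 27636.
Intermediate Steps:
E = -28 (E = 12 - 4*(-1*5)*(-2) = 12 - (-20)*(-2) = 12 - 4*10 = 12 - 40 = -28)
X(G, q) = -⅓ + q/6 (X(G, q) = -2*⅙ + q*(⅙) = -⅓ + q/6)
K(V, W) = 1/(-5 + V) (K(V, W) = 1/(V + (-⅓ + (⅙)*(-28))) = 1/(V + (-⅓ - 14/3)) = 1/(V - 5) = 1/(-5 + V))
(2878 + K(93, -86)) + 24758 = (2878 + 1/(-5 + 93)) + 24758 = (2878 + 1/88) + 24758 = 253265/88 + 24758 = 2431969/88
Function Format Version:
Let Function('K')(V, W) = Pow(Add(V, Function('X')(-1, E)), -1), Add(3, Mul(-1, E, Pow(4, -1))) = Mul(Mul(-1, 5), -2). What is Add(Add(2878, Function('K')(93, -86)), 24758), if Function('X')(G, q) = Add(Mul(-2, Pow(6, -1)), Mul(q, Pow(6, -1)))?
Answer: Rational(2431969, 88) ≈ 27636.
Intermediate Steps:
E = -28 (E = Add(12, Mul(-4, Mul(Mul(-1, 5), -2))) = Add(12, Mul(-4, Mul(-5, -2))) = Add(12, Mul(-4, 10)) = Add(12, -40) = -28)
Function('X')(G, q) = Add(Rational(-1, 3), Mul(Rational(1, 6), q)) (Function('X')(G, q) = Add(Mul(-2, Rational(1, 6)), Mul(q, Rational(1, 6))) = Add(Rational(-1, 3), Mul(Rational(1, 6), q)))
Function('K')(V, W) = Pow(Add(-5, V), -1) (Function('K')(V, W) = Pow(Add(V, Add(Rational(-1, 3), Mul(Rational(1, 6), -28))), -1) = Pow(Add(V, Add(Rational(-1, 3), Rational(-14, 3))), -1) = Pow(Add(V, -5), -1) = Pow(Add(-5, V), -1))
Add(Add(2878, Function('K')(93, -86)), 24758) = Add(Add(2878, Pow(Add(-5, 93), -1)), 24758) = Add(Add(2878, Pow(88, -1)), 24758) = Add(Add(2878, Rational(1, 88)), 24758) = Add(Rational(253265, 88), 24758) = Rational(2431969, 88)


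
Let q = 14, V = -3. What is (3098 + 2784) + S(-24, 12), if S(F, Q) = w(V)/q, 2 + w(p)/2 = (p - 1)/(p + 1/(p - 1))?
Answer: 535252/91 ≈ 5881.9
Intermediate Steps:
w(p) = -4 + 2*(-1 + p)/(p + 1/(-1 + p)) (w(p) = -4 + 2*((p - 1)/(p + 1/(p - 1))) = -4 + 2*((-1 + p)/(p + 1/(-1 + p))) = -4 + 2*(-1 + p)/(p + 1/(-1 + p)))
S(F, Q) = -10/91 (S(F, Q) = (2*(-1 - 1*(-3)**2)/(1 + (-3)**2 - 1*(-3)))/14 = (2*(-1 - 1*9)/(1 + 9 + 3))*(1/14) = (2*(-1 - 9)/13)*(1/14) = (2*(1/13)*(-10))*(1/14) = -20/13*1/14 = -10/91)
(3098 + 2784) + S(-24, 12) = (3098 + 2784) - 10/91 = 5882 - 10/91 = 535252/91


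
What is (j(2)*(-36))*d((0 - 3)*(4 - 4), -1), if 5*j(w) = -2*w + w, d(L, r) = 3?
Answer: 216/5 ≈ 43.200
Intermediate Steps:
j(w) = -w/5 (j(w) = (-2*w + w)/5 = (-w)/5 = -w/5)
(j(2)*(-36))*d((0 - 3)*(4 - 4), -1) = (-1/5*2*(-36))*3 = -2/5*(-36)*3 = (72/5)*3 = 216/5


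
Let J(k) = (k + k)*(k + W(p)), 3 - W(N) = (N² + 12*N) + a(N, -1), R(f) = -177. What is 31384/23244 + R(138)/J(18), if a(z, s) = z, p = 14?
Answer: 11318371/8298108 ≈ 1.3640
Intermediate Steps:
W(N) = 3 - N² - 13*N (W(N) = 3 - ((N² + 12*N) + N) = 3 - (N² + 13*N) = 3 + (-N² - 13*N) = 3 - N² - 13*N)
J(k) = 2*k*(-375 + k) (J(k) = (k + k)*(k + (3 - 1*14² - 13*14)) = (2*k)*(k + (3 - 1*196 - 182)) = (2*k)*(k + (3 - 196 - 182)) = (2*k)*(k - 375) = (2*k)*(-375 + k) = 2*k*(-375 + k))
31384/23244 + R(138)/J(18) = 31384/23244 - 177*1/(36*(-375 + 18)) = 31384*(1/23244) - 177/(2*18*(-357)) = 7846/5811 - 177/(-12852) = 7846/5811 - 177*(-1/12852) = 7846/5811 + 59/4284 = 11318371/8298108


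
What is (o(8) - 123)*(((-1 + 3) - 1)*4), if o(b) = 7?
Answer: -464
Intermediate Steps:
(o(8) - 123)*(((-1 + 3) - 1)*4) = (7 - 123)*(((-1 + 3) - 1)*4) = -116*(2 - 1)*4 = -116*4 = -464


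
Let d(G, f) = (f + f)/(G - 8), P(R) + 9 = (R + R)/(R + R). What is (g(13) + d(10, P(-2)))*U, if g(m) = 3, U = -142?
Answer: 710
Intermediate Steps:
P(R) = -8 (P(R) = -9 + (R + R)/(R + R) = -9 + (2*R)/((2*R)) = -9 + (2*R)*(1/(2*R)) = -9 + 1 = -8)
d(G, f) = 2*f/(-8 + G) (d(G, f) = (2*f)/(-8 + G) = 2*f/(-8 + G))
(g(13) + d(10, P(-2)))*U = (3 + 2*(-8)/(-8 + 10))*(-142) = (3 + 2*(-8)/2)*(-142) = (3 + 2*(-8)*(½))*(-142) = (3 - 8)*(-142) = -5*(-142) = 710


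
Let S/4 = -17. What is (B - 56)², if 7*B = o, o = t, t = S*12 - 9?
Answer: 1481089/49 ≈ 30226.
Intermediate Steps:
S = -68 (S = 4*(-17) = -68)
t = -825 (t = -68*12 - 9 = -816 - 9 = -825)
o = -825
B = -825/7 (B = (⅐)*(-825) = -825/7 ≈ -117.86)
(B - 56)² = (-825/7 - 56)² = (-1217/7)² = 1481089/49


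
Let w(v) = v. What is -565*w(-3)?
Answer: 1695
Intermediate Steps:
-565*w(-3) = -565*(-3) = 1695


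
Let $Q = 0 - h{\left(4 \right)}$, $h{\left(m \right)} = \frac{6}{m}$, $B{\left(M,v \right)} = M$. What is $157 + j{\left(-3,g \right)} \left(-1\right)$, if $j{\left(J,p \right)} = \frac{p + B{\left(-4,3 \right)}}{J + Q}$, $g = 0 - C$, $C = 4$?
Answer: $\frac{1397}{9} \approx 155.22$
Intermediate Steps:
$Q = - \frac{3}{2}$ ($Q = 0 - \frac{6}{4} = 0 - 6 \cdot \frac{1}{4} = 0 - \frac{3}{2} = - \frac{3}{2} \approx -1.5$)
$g = -4$ ($g = 0 - 4 = -4$)
$j{\left(J,p \right)} = \frac{-4 + p}{- \frac{3}{2} + J}$ ($j{\left(J,p \right)} = \frac{p - 4}{J - \frac{3}{2}} = \frac{-4 + p}{- \frac{3}{2} + J}$)
$157 + j{\left(-3,g \right)} \left(-1\right) = 157 + \frac{2 \left(-4 - 4\right)}{-3 + 2 \left(-3\right)} \left(-1\right) = 157 + 2 \frac{1}{-3 - 6} \left(-8\right) \left(-1\right) = 157 + 2 \frac{1}{-9} \left(-8\right) \left(-1\right) = 157 + 2 \left(- \frac{1}{9}\right) \left(-8\right) \left(-1\right) = 157 + \frac{16}{9} \left(-1\right) = 157 - \frac{16}{9} = \frac{1397}{9}$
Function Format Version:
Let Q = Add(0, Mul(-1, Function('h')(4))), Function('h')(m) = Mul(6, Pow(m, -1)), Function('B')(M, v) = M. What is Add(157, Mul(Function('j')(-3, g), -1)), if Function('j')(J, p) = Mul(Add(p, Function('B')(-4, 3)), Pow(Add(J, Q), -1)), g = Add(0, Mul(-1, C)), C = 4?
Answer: Rational(1397, 9) ≈ 155.22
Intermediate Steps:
Q = Rational(-3, 2) (Q = Add(0, Mul(-1, Mul(6, Pow(4, -1)))) = Add(0, Mul(-1, Mul(6, Rational(1, 4)))) = Add(0, Mul(-1, Rational(3, 2))) = Add(0, Rational(-3, 2)) = Rational(-3, 2) ≈ -1.5000)
g = -4 (g = Add(0, Mul(-1, 4)) = Add(0, -4) = -4)
Function('j')(J, p) = Mul(Pow(Add(Rational(-3, 2), J), -1), Add(-4, p)) (Function('j')(J, p) = Mul(Add(p, -4), Pow(Add(J, Rational(-3, 2)), -1)) = Mul(Add(-4, p), Pow(Add(Rational(-3, 2), J), -1)) = Mul(Pow(Add(Rational(-3, 2), J), -1), Add(-4, p)))
Add(157, Mul(Function('j')(-3, g), -1)) = Add(157, Mul(Mul(2, Pow(Add(-3, Mul(2, -3)), -1), Add(-4, -4)), -1)) = Add(157, Mul(Mul(2, Pow(Add(-3, -6), -1), -8), -1)) = Add(157, Mul(Mul(2, Pow(-9, -1), -8), -1)) = Add(157, Mul(Mul(2, Rational(-1, 9), -8), -1)) = Add(157, Mul(Rational(16, 9), -1)) = Add(157, Rational(-16, 9)) = Rational(1397, 9)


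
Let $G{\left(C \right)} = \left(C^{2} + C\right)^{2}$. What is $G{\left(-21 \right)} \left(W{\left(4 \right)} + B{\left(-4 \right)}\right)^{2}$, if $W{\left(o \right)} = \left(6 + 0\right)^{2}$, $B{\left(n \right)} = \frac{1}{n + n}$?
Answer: $\frac{908118225}{4} \approx 2.2703 \cdot 10^{8}$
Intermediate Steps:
$G{\left(C \right)} = \left(C + C^{2}\right)^{2}$
$B{\left(n \right)} = \frac{1}{2 n}$
$W{\left(o \right)} = 36$ ($W{\left(o \right)} = 6^{2} = 36$)
$G{\left(-21 \right)} \left(W{\left(4 \right)} + B{\left(-4 \right)}\right)^{2} = \left(-21\right)^{2} \left(1 - 21\right)^{2} \left(36 + \frac{1}{2 \left(-4\right)}\right)^{2} = 441 \left(-20\right)^{2} \left(36 + \frac{1}{2} \left(- \frac{1}{4}\right)\right)^{2} = 441 \cdot 400 \left(36 - \frac{1}{8}\right)^{2} = 176400 \left(\frac{287}{8}\right)^{2} = 176400 \cdot \frac{82369}{64} = \frac{908118225}{4}$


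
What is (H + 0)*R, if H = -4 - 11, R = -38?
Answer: 570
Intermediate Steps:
H = -15
(H + 0)*R = (-15 + 0)*(-38) = -15*(-38) = 570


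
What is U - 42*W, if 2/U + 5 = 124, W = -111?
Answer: 554780/119 ≈ 4662.0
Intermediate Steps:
U = 2/119 (U = 2/(-5 + 124) = 2/119 ≈ 0.016807)
U - 42*W = 2/119 - 42*(-111) = 2/119 + 4662 = 554780/119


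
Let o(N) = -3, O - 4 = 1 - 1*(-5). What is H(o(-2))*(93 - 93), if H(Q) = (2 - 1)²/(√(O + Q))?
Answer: 0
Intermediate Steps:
O = 10 (O = 4 + (1 - 1*(-5)) = 4 + (1 + 5) = 4 + 6 = 10)
H(Q) = (10 + Q)^(-½) (H(Q) = (2 - 1)²/(√(10 + Q)) = 1²/√(10 + Q) = 1/√(10 + Q) = (10 + Q)^(-½))
H(o(-2))*(93 - 93) = (93 - 93)/√(10 - 3) = 0/√7 = (√7/7)*0 = 0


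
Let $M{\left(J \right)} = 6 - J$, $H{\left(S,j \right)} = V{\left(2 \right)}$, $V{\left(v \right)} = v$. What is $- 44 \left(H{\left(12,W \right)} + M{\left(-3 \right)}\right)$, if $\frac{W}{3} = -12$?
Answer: $-484$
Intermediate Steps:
$W = -36$ ($W = 3 \left(-12\right) = -36$)
$H{\left(S,j \right)} = 2$
$- 44 \left(H{\left(12,W \right)} + M{\left(-3 \right)}\right) = - 44 \left(2 + \left(6 - -3\right)\right) = - 44 \left(2 + \left(6 + 3\right)\right) = - 44 \left(2 + 9\right) = \left(-44\right) 11 = -484$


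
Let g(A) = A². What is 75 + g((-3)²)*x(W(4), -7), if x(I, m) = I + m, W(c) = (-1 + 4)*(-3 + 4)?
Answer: -249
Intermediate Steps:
W(c) = 3 (W(c) = 3*1 = 3)
75 + g((-3)²)*x(W(4), -7) = 75 + ((-3)²)²*(3 - 7) = 75 + 9²*(-4) = 75 + 81*(-4) = 75 - 324 = -249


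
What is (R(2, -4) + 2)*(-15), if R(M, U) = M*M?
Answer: -90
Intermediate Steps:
R(M, U) = M**2
(R(2, -4) + 2)*(-15) = (2**2 + 2)*(-15) = (4 + 2)*(-15) = 6*(-15) = -90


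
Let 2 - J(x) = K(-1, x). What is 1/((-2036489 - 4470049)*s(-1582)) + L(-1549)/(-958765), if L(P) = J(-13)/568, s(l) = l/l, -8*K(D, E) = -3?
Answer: -2220606577/14173283337455040 ≈ -1.5668e-7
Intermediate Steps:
K(D, E) = 3/8 (K(D, E) = -1/8*(-3) = 3/8)
J(x) = 13/8 (J(x) = 2 - 1*3/8 = 2 - 3/8 = 13/8)
s(l) = 1
L(P) = 13/4544 (L(P) = (13/8)/568 = (13/8)*(1/568) = 13/4544)
1/((-2036489 - 4470049)*s(-1582)) + L(-1549)/(-958765) = 1/(-2036489 - 4470049*1) + (13/4544)/(-958765) = 1/(-6506538) + (13/4544)*(-1/958765) = -1/6506538*1 - 13/4356628160 = -1/6506538 - 13/4356628160 = -2220606577/14173283337455040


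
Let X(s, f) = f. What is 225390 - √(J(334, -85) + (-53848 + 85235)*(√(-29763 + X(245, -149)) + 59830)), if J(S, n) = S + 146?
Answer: 225390 - √(1877884690 + 62774*I*√7478) ≈ 1.8206e+5 - 62.634*I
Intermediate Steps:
J(S, n) = 146 + S
225390 - √(J(334, -85) + (-53848 + 85235)*(√(-29763 + X(245, -149)) + 59830)) = 225390 - √((146 + 334) + (-53848 + 85235)*(√(-29763 - 149) + 59830)) = 225390 - √(480 + 31387*(√(-29912) + 59830)) = 225390 - √(480 + 31387*(2*I*√7478 + 59830)) = 225390 - √(480 + 31387*(59830 + 2*I*√7478)) = 225390 - √(480 + (1877884210 + 62774*I*√7478)) = 225390 - √(1877884690 + 62774*I*√7478)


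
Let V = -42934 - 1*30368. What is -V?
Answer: 73302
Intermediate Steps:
V = -73302 (V = -42934 - 30368 = -73302)
-V = -1*(-73302) = 73302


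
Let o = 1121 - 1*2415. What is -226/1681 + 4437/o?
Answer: -7751041/2175214 ≈ -3.5633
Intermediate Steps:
o = -1294 (o = 1121 - 2415 = -1294)
-226/1681 + 4437/o = -226/1681 + 4437/(-1294) = -226*1/1681 + 4437*(-1/1294) = -226/1681 - 4437/1294 = -7751041/2175214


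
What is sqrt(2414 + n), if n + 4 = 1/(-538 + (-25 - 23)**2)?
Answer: sqrt(7516203726)/1766 ≈ 49.092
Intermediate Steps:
n = -7063/1766 (n = -4 + 1/(-538 + (-25 - 23)**2) = -4 + 1/(-538 + (-48)**2) = -4 + 1/(-538 + 2304) = -4 + 1/1766 = -7063/1766 ≈ -3.9994)
sqrt(2414 + n) = sqrt(2414 - 7063/1766) = sqrt(4256061/1766) = sqrt(7516203726)/1766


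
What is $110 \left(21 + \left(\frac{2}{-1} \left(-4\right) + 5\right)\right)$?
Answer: $3740$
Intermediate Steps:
$110 \left(21 + \left(\frac{2}{-1} \left(-4\right) + 5\right)\right) = 110 \left(21 + \left(2 \left(-1\right) \left(-4\right) + 5\right)\right) = 110 \left(21 + \left(\left(-2\right) \left(-4\right) + 5\right)\right) = 110 \left(21 + \left(8 + 5\right)\right) = 110 \left(21 + 13\right) = 110 \cdot 34 = 3740$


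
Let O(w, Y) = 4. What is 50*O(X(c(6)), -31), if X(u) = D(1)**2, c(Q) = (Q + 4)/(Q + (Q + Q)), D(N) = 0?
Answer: 200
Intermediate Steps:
c(Q) = (4 + Q)/(3*Q) (c(Q) = (4 + Q)/(Q + 2*Q) = (4 + Q)/((3*Q)) = (4 + Q)*(1/(3*Q)) = (4 + Q)/(3*Q))
X(u) = 0 (X(u) = 0**2 = 0)
50*O(X(c(6)), -31) = 50*4 = 200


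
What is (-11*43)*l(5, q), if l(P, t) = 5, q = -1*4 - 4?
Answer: -2365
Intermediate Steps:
q = -8 (q = -4 - 4 = -8)
(-11*43)*l(5, q) = -11*43*5 = -473*5 = -2365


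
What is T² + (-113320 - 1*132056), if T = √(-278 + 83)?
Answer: -245571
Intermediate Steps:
T = I*√195 (T = √(-195) = I*√195 ≈ 13.964*I)
T² + (-113320 - 1*132056) = (I*√195)² + (-113320 - 1*132056) = -195 + (-113320 - 132056) = -195 - 245376 = -245571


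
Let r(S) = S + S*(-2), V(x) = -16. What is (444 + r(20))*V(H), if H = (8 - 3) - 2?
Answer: -6784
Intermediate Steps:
H = 3 (H = 5 - 2 = 3)
r(S) = -S (r(S) = S - 2*S = -S)
(444 + r(20))*V(H) = (444 - 1*20)*(-16) = (444 - 20)*(-16) = 424*(-16) = -6784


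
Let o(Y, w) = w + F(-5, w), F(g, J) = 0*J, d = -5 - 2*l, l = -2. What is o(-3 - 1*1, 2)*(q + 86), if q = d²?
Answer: 174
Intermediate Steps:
d = -1 (d = -5 - 2*(-2) = -5 + 4 = -1)
F(g, J) = 0
o(Y, w) = w (o(Y, w) = w + 0 = w)
q = 1 (q = (-1)² = 1)
o(-3 - 1*1, 2)*(q + 86) = 2*(1 + 86) = 2*87 = 174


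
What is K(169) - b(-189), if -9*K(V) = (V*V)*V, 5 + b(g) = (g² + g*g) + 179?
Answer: -5471353/9 ≈ -6.0793e+5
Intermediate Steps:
b(g) = 174 + 2*g² (b(g) = -5 + ((g² + g*g) + 179) = -5 + ((g² + g²) + 179) = -5 + (2*g² + 179) = -5 + (179 + 2*g²) = 174 + 2*g²)
K(V) = -V³/9 (K(V) = -V*V*V/9 = -V²*V/9 = -V³/9)
K(169) - b(-189) = -⅑*169³ - (174 + 2*(-189)²) = -⅑*4826809 - (174 + 2*35721) = -4826809/9 - (174 + 71442) = -4826809/9 - 1*71616 = -4826809/9 - 71616 = -5471353/9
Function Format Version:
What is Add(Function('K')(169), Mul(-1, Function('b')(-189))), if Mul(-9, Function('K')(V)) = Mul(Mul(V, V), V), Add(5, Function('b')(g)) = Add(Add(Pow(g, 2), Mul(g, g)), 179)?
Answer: Rational(-5471353, 9) ≈ -6.0793e+5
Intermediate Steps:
Function('b')(g) = Add(174, Mul(2, Pow(g, 2))) (Function('b')(g) = Add(-5, Add(Add(Pow(g, 2), Mul(g, g)), 179)) = Add(-5, Add(Add(Pow(g, 2), Pow(g, 2)), 179)) = Add(-5, Add(Mul(2, Pow(g, 2)), 179)) = Add(-5, Add(179, Mul(2, Pow(g, 2)))) = Add(174, Mul(2, Pow(g, 2))))
Function('K')(V) = Mul(Rational(-1, 9), Pow(V, 3)) (Function('K')(V) = Mul(Rational(-1, 9), Mul(Mul(V, V), V)) = Mul(Rational(-1, 9), Mul(Pow(V, 2), V)) = Mul(Rational(-1, 9), Pow(V, 3)))
Add(Function('K')(169), Mul(-1, Function('b')(-189))) = Add(Mul(Rational(-1, 9), Pow(169, 3)), Mul(-1, Add(174, Mul(2, Pow(-189, 2))))) = Add(Mul(Rational(-1, 9), 4826809), Mul(-1, Add(174, Mul(2, 35721)))) = Add(Rational(-4826809, 9), Mul(-1, Add(174, 71442))) = Add(Rational(-4826809, 9), Mul(-1, 71616)) = Add(Rational(-4826809, 9), -71616) = Rational(-5471353, 9)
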